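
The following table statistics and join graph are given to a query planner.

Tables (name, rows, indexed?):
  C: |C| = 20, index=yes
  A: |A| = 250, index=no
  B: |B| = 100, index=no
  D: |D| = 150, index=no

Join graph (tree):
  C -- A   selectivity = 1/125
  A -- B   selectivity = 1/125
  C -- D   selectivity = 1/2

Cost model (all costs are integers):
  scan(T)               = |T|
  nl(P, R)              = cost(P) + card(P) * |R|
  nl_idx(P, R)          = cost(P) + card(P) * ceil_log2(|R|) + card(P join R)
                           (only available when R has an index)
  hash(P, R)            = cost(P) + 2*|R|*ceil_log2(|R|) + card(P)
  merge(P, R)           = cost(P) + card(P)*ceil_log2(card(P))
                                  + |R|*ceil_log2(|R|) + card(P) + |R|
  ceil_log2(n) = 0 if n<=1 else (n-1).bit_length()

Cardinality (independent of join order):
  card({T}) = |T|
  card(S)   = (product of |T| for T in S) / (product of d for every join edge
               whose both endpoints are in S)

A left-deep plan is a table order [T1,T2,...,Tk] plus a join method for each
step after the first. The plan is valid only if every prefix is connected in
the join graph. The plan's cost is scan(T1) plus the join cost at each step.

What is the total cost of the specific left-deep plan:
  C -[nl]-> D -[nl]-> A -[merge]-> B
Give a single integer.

417820

step 1: scan C: cost=20, card=20
step 2: join D via nl
    card(P join D) = 20*150/(2) = 1500
    cost = 20 + 20*150 = 3020
step 3: join A via nl
    card(P join A) = 1500*250/(125) = 3000
    cost = 3020 + 1500*250 = 378020
step 4: join B via merge
    card(P join B) = 3000*100/(125) = 2400
    cost = 378020 + 3000*12 + 100*7 + 3000 + 100 = 417820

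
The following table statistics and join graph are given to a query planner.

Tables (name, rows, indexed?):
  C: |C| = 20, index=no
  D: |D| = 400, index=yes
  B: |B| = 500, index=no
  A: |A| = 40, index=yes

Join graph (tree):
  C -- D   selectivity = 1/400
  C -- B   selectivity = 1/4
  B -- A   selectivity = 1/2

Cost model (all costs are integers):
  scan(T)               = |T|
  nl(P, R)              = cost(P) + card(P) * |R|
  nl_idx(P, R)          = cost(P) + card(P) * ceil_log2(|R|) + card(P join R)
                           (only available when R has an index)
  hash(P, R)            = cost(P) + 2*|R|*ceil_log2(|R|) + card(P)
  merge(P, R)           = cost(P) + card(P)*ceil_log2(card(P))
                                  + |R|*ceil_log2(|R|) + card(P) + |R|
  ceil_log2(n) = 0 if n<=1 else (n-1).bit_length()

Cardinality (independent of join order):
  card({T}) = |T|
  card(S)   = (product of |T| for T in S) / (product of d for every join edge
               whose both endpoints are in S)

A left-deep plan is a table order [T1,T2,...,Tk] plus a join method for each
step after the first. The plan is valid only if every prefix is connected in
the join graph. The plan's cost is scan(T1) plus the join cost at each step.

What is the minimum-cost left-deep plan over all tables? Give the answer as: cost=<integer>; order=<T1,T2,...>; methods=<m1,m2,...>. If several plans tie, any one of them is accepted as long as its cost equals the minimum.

Selinger DP (subsets sized 1..n):
  {C}: scan cost=20, card=20
  {D}: scan cost=400, card=400
  {B}: scan cost=500, card=500
  {A}: scan cost=40, card=40
  {CD}: card=20; try (D,nl_idx)→220, (C,hash)→1000, (D,merge)→4140, (C,merge)→4520, (D,hash)→7240, (D,nl)→8020 …(+1); best=220 via (D,nl_idx)
  {BC}: card=2500; try (C,hash)→1200, (B,merge)→5140, (C,merge)→5620, (B,hash)→9040, (B,nl)→10020, (C,nl)→10500; best=1200 via (C,hash)
  {AB}: card=10000; try (A,hash)→1480, (B,merge)→5320, (A,merge)→5780, (B,hash)→9080, (A,nl_idx)→13500, (B,nl)→20040 …(+1); best=1480 via (A,hash)
  {BCD}: card=2500; try (B,merge)→5340, (B,hash)→9240, (B,nl)→10220, (D,hash)→10900, (D,nl_idx)→26200, (D,merge)→37700 …(+1); best=5340 via (B,merge)
  {ABC}: card=50000; try (A,hash)→4180, (C,hash)→11680, (A,merge)→33980, (A,nl_idx)→66200, (A,nl)→101200, (C,merge)→151600 …(+1); best=4180 via (A,hash)
  {ABCD}: card=50000; try (A,hash)→8320, (A,merge)→38120, (D,hash)→61380, (A,nl_idx)→70340, (A,nl)→105340, (D,nl_idx)→504180 …(+2); best=8320 via (A,hash)

cost=8320; order=C,D,B,A; methods=nl_idx,merge,hash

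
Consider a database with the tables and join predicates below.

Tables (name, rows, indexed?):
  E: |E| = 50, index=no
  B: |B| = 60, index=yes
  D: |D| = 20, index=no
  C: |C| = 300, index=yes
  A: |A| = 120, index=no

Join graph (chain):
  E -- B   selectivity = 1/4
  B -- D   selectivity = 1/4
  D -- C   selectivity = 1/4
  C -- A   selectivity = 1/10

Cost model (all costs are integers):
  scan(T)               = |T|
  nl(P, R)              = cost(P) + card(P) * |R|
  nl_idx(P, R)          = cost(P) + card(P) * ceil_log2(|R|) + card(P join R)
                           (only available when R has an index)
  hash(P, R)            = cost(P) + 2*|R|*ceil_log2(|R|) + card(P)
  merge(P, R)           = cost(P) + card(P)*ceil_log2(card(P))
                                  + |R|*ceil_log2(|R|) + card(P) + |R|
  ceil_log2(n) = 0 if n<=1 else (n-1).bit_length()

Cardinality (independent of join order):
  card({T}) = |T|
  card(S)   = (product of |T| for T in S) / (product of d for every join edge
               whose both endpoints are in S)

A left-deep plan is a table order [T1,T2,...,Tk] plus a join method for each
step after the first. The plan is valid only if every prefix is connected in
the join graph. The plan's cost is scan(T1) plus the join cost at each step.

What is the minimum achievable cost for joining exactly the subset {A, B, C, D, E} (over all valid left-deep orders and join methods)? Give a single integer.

Selinger DP over subsets of {A,B,C,D,E}:
  {E}: scan cost=50, card=50
  {B}: scan cost=60, card=60
  {D}: scan cost=20, card=20
  {C}: scan cost=300, card=300
  {A}: scan cost=120, card=120
  {BE}: card=750; try (E,hash)→720, (B,hash)→820, (B,merge)→820, (E,merge)→830, (B,nl_idx)→1100, (B,nl)→3050 …(+1); best=720 via (E,hash)
  {BD}: card=300; try (D,hash)→320, (B,nl_idx)→440, (B,merge)→560, (D,merge)→600, (B,hash)→760, (B,nl)→1220 …(+1); best=320 via (D,hash)
  {CD}: card=1500; try (D,hash)→800, (C,nl_idx)→1700, (C,merge)→3140, (D,merge)→3420, (C,hash)→5440, (C,nl)→6020 …(+1); best=800 via (D,hash)
  {AC}: card=3600; try (A,hash)→2280, (C,merge)→4080, (A,merge)→4260, (C,nl_idx)→4800, (C,hash)→5640, (C,nl)→36120 …(+1); best=2280 via (A,hash)
  {BDE}: card=3750; try (E,hash)→1220, (D,hash)→1670, (E,merge)→3670, (D,merge)→9090, (E,nl)→15320, (D,nl)→15720; best=1220 via (E,hash)
  {BCD}: card=22500; try (B,hash)→3020, (C,hash)→6020, (C,merge)→6320, (B,merge)→19220, (C,nl_idx)→25520, (B,nl_idx)→32300 …(+2); best=3020 via (B,hash)
  {ACD}: card=18000; try (A,hash)→3980, (D,hash)→6080, (A,merge)→19760, (D,merge)→49200, (D,nl)→74280, (A,nl)→180800; best=3980 via (A,hash)
  {BCDE}: card=281250; try (C,hash)→10370, (E,hash)→26120, (C,merge)→52970, (C,nl_idx)→316220, (E,merge)→363370, (C,nl)→1126220 …(+1); best=10370 via (C,hash)
  {ABCD}: card=270000; try (B,hash)→22700, (A,hash)→27200, (B,merge)→292400, (A,merge)→363980, (B,nl_idx)→381980, (B,nl)→1083980 …(+1); best=22700 via (B,hash)
  {ABCDE}: card=3375000; try (E,hash)→293300, (A,hash)→293300, (E,merge)→5423050, (A,merge)→5636330, (E,nl)→13522700, (A,nl)→33760370; best=293300 via (E,hash)

293300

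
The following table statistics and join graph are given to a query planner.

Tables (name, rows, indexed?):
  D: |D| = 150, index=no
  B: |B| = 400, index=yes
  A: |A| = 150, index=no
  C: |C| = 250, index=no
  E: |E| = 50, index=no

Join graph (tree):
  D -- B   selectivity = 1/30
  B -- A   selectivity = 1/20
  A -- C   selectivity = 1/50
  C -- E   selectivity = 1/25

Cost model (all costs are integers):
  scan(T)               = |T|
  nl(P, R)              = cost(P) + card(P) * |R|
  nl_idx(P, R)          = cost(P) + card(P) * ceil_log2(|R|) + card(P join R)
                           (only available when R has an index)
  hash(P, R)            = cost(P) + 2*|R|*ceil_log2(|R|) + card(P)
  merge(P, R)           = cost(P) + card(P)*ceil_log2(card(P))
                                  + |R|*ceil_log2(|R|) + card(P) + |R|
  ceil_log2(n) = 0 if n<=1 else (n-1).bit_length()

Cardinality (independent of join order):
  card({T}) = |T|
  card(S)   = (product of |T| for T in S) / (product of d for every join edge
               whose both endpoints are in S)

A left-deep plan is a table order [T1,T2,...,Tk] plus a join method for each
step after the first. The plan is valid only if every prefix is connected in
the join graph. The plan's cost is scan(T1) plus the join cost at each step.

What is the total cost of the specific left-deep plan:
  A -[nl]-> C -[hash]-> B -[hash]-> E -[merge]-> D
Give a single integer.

step 1: scan A: cost=150, card=150
step 2: join C via nl
    card(P join C) = 150*250/(50) = 750
    cost = 150 + 150*250 = 37650
step 3: join B via hash
    card(P join B) = 750*400/(20) = 15000
    cost = 37650 + 2*400*9 + 750 = 45600
step 4: join E via hash
    card(P join E) = 15000*50/(25) = 30000
    cost = 45600 + 2*50*6 + 15000 = 61200
step 5: join D via merge
    card(P join D) = 30000*150/(30) = 150000
    cost = 61200 + 30000*15 + 150*8 + 30000 + 150 = 542550

542550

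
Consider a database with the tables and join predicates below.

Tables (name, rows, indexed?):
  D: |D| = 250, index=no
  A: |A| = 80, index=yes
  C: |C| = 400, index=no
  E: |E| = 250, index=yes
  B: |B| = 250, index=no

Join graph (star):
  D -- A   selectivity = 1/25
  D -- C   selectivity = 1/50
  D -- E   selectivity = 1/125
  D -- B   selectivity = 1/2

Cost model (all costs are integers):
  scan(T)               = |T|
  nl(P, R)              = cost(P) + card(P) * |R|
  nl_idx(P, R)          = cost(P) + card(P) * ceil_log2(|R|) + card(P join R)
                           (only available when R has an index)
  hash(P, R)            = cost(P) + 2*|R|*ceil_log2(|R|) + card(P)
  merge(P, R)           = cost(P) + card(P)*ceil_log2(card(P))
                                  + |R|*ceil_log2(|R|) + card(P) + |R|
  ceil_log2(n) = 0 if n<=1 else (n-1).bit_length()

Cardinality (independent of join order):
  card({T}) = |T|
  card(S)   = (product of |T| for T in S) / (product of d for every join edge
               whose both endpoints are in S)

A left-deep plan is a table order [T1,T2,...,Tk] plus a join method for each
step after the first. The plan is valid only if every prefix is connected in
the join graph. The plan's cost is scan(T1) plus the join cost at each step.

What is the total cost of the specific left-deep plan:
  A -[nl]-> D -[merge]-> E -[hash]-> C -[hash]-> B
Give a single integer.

56730

step 1: scan A: cost=80, card=80
step 2: join D via nl
    card(P join D) = 80*250/(25) = 800
    cost = 80 + 80*250 = 20080
step 3: join E via merge
    card(P join E) = 800*250/(125) = 1600
    cost = 20080 + 800*10 + 250*8 + 800 + 250 = 31130
step 4: join C via hash
    card(P join C) = 1600*400/(50) = 12800
    cost = 31130 + 2*400*9 + 1600 = 39930
step 5: join B via hash
    card(P join B) = 12800*250/(2) = 1600000
    cost = 39930 + 2*250*8 + 12800 = 56730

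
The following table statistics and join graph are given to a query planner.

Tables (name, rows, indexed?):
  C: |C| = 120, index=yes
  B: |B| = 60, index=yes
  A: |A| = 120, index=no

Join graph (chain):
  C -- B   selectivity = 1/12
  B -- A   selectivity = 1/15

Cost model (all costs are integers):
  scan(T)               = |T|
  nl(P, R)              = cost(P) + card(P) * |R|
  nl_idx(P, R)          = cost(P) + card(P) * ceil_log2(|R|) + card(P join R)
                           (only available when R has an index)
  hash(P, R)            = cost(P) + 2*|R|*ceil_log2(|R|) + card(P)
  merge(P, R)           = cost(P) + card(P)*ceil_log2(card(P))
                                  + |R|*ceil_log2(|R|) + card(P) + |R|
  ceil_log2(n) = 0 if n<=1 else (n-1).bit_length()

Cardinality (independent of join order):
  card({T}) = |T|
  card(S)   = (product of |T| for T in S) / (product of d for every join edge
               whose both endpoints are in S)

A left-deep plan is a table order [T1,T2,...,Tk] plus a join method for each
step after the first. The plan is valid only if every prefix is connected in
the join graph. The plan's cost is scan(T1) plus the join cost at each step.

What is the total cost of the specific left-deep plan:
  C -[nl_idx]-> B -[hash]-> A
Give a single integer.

step 1: scan C: cost=120, card=120
step 2: join B via nl_idx
    card(P join B) = 120*60/(12) = 600
    cost = 120 + 120*6 + 600 = 1440
step 3: join A via hash
    card(P join A) = 600*120/(15) = 4800
    cost = 1440 + 2*120*7 + 600 = 3720

3720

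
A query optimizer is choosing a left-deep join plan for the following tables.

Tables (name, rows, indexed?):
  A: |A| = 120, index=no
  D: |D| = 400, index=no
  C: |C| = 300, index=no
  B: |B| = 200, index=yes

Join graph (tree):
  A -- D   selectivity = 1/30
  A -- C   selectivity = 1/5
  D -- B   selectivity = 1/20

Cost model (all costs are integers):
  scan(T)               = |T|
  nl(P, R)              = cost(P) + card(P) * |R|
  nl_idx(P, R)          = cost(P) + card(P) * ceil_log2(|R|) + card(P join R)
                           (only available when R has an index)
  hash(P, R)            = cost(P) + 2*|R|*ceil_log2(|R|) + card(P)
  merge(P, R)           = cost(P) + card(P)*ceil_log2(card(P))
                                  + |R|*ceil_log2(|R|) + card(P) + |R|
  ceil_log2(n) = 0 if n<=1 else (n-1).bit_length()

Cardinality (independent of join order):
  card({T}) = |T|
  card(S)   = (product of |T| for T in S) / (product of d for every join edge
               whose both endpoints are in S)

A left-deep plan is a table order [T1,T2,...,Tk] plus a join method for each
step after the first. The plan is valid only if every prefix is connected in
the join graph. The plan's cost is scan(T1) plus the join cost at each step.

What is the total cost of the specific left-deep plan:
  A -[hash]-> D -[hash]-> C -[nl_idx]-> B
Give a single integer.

step 1: scan A: cost=120, card=120
step 2: join D via hash
    card(P join D) = 120*400/(30) = 1600
    cost = 120 + 2*400*9 + 120 = 7440
step 3: join C via hash
    card(P join C) = 1600*300/(5) = 96000
    cost = 7440 + 2*300*9 + 1600 = 14440
step 4: join B via nl_idx
    card(P join B) = 96000*200/(20) = 960000
    cost = 14440 + 96000*8 + 960000 = 1742440

1742440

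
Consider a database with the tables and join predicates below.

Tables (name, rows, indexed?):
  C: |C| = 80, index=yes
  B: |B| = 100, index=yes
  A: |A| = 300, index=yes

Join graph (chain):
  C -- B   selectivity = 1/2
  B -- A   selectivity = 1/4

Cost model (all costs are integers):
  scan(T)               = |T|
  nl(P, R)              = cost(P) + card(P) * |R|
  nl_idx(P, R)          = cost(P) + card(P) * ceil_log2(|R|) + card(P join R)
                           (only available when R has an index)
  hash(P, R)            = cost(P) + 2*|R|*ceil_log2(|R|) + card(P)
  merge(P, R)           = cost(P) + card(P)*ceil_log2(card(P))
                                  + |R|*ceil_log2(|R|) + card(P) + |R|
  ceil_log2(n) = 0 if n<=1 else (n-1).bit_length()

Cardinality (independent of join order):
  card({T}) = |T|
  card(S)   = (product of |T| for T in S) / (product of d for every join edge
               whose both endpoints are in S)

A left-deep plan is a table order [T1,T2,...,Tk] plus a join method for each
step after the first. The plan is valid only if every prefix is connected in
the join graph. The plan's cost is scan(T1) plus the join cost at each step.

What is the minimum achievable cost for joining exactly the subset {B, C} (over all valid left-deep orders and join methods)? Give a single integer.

Selinger DP over subsets of {B,C}:
  {C}: scan cost=80, card=80
  {B}: scan cost=100, card=100
  {BC}: card=4000; try (C,hash)→1320, (B,merge)→1520, (C,merge)→1540, (B,hash)→1560, (B,nl_idx)→4640, (C,nl_idx)→4800 …(+2); best=1320 via (C,hash)

1320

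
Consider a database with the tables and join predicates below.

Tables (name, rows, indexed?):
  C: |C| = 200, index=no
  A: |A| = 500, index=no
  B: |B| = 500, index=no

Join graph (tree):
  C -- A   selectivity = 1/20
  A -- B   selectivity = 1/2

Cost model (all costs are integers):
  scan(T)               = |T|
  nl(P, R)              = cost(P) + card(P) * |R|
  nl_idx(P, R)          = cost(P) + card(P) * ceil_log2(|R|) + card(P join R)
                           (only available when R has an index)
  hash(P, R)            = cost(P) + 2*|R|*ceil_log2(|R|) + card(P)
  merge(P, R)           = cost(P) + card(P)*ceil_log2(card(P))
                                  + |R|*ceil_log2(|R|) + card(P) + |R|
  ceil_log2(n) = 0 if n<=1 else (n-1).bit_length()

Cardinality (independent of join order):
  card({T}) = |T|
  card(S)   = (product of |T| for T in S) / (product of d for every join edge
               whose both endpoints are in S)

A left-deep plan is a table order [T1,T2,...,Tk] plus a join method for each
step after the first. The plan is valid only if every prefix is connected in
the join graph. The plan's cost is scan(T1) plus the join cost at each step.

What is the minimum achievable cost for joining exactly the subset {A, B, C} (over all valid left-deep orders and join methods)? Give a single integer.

18200

Selinger DP over subsets of {A,B,C}:
  {C}: scan cost=200, card=200
  {A}: scan cost=500, card=500
  {B}: scan cost=500, card=500
  {AC}: card=5000; try (C,hash)→4200, (A,merge)→7000, (C,merge)→7300, (A,hash)→9400, (A,nl)→100200, (C,nl)→100500; best=4200 via (C,hash)
  {AB}: card=125000; try (B,hash)→10000, (A,hash)→10000, (B,merge)→10500, (A,merge)→10500, (B,nl)→250500, (A,nl)→250500; best=10000 via (B,hash)
  {ABC}: card=1250000; try (B,hash)→18200, (B,merge)→79200, (C,hash)→138200, (C,merge)→2261800, (B,nl)→2504200, (C,nl)→25010000; best=18200 via (B,hash)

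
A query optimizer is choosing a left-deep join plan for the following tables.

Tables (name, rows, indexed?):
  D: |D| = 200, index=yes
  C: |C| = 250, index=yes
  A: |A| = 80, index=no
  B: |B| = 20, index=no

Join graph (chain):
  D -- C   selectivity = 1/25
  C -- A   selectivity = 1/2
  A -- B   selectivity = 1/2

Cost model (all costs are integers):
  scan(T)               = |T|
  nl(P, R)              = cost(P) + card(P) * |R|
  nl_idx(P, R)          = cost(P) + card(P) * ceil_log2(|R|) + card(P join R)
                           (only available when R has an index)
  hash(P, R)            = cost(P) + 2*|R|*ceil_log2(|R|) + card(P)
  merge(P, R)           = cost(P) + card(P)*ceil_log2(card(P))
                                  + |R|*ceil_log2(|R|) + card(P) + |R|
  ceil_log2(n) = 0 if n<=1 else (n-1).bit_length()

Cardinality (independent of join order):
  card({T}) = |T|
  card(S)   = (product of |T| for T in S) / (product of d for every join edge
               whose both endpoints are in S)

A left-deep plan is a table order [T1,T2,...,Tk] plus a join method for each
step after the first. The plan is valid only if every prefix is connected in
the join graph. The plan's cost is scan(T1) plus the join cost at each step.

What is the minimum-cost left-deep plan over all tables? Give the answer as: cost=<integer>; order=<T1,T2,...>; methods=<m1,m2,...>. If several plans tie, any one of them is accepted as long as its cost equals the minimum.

Selinger DP (subsets sized 1..n):
  {D}: scan cost=200, card=200
  {C}: scan cost=250, card=250
  {A}: scan cost=80, card=80
  {B}: scan cost=20, card=20
  {CD}: card=2000; try (D,hash)→3700, (C,nl_idx)→3800, (D,nl_idx)→4250, (C,merge)→4250, (D,merge)→4300, (C,hash)→4400 …(+2); best=3700 via (D,hash)
  {AC}: card=10000; try (A,hash)→1620, (C,merge)→2970, (A,merge)→3140, (C,hash)→4160, (C,nl_idx)→10720, (C,nl)→20080 …(+1); best=1620 via (A,hash)
  {AB}: card=800; try (B,hash)→360, (A,merge)→780, (B,merge)→840, (A,hash)→1160, (A,nl)→1620, (B,nl)→1680; best=360 via (B,hash)
  {ACD}: card=80000; try (A,hash)→6820, (D,hash)→14820, (A,merge)→28340, (D,merge)→153420, (D,nl_idx)→161620, (A,nl)→163700 …(+1); best=6820 via (A,hash)
  {ABC}: card=100000; try (C,hash)→5160, (C,merge)→11410, (B,hash)→11820, (C,nl_idx)→106760, (B,merge)→151740, (C,nl)→200360 …(+1); best=5160 via (C,hash)
  {ABCD}: card=800000; try (B,hash)→87020, (D,hash)→108360, (B,merge)→1446940, (D,nl_idx)→1605160, (B,nl)→1606820, (D,merge)→1806960 …(+1); best=87020 via (B,hash)

cost=87020; order=C,D,A,B; methods=hash,hash,hash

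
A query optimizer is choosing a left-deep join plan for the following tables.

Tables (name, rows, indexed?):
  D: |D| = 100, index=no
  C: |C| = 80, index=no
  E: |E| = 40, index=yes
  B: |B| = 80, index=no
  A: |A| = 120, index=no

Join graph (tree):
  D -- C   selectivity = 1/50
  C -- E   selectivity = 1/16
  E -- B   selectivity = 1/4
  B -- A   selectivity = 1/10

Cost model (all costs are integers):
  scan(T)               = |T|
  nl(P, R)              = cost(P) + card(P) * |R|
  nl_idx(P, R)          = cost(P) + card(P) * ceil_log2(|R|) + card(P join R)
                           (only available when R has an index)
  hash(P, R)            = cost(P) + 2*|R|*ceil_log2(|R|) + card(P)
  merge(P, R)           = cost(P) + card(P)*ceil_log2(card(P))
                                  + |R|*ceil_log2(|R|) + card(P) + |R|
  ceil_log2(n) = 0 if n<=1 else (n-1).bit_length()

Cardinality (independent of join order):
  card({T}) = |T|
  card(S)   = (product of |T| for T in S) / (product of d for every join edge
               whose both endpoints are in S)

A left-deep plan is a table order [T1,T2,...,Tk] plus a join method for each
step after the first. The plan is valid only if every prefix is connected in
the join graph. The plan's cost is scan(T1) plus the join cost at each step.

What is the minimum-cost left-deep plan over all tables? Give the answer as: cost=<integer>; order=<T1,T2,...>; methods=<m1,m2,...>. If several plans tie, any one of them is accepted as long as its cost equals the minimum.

cost=13160; order=D,C,E,B,A; methods=hash,hash,hash,hash

Selinger DP (subsets sized 1..n):
  {D}: scan cost=100, card=100
  {C}: scan cost=80, card=80
  {E}: scan cost=40, card=40
  {B}: scan cost=80, card=80
  {A}: scan cost=120, card=120
  {CD}: card=160; try (C,hash)→1320, (D,merge)→1520, (C,merge)→1540, (D,hash)→1560, (D,nl)→8080, (C,nl)→8100; best=1320 via (C,hash)
  {CE}: card=200; try (E,hash)→640, (E,nl_idx)→760, (C,merge)→960, (E,merge)→1000, (C,hash)→1200, (C,nl)→3240 …(+1); best=640 via (E,hash)
  {BE}: card=800; try (E,hash)→640, (B,merge)→960, (E,merge)→1000, (B,hash)→1200, (E,nl_idx)→1360, (B,nl)→3240 …(+1); best=640 via (E,hash)
  {AB}: card=960; try (B,hash)→1360, (A,merge)→1680, (B,merge)→1720, (A,hash)→1840, (A,nl)→9680, (B,nl)→9720; best=1360 via (B,hash)
  {CDE}: card=400; try (E,hash)→1960, (D,hash)→2240, (E,nl_idx)→2680, (E,merge)→3040, (D,merge)→3240, (E,nl)→7720 …(+1); best=1960 via (E,hash)
  {BCE}: card=4000; try (B,hash)→1960, (C,hash)→2560, (B,merge)→3080, (C,merge)→10080, (B,nl)→16640, (C,nl)→64640; best=1960 via (B,hash)
  {ABE}: card=9600; try (E,hash)→2800, (A,hash)→3120, (A,merge)→10400, (E,merge)→12200, (E,nl_idx)→16720, (E,nl)→39760 …(+1); best=2800 via (E,hash)
  {BCDE}: card=8000; try (B,hash)→3480, (B,merge)→6600, (D,hash)→7360, (B,nl)→33960, (D,merge)→54760, (D,nl)→401960; best=3480 via (B,hash)
  {ABCE}: card=48000; try (A,hash)→7640, (C,hash)→13520, (A,merge)→54920, (C,merge)→147440, (A,nl)→481960, (C,nl)→770800; best=7640 via (A,hash)
  {ABCDE}: card=96000; try (A,hash)→13160, (D,hash)→57040, (A,merge)→116440, (D,merge)→824440, (A,nl)→963480, (D,nl)→4807640; best=13160 via (A,hash)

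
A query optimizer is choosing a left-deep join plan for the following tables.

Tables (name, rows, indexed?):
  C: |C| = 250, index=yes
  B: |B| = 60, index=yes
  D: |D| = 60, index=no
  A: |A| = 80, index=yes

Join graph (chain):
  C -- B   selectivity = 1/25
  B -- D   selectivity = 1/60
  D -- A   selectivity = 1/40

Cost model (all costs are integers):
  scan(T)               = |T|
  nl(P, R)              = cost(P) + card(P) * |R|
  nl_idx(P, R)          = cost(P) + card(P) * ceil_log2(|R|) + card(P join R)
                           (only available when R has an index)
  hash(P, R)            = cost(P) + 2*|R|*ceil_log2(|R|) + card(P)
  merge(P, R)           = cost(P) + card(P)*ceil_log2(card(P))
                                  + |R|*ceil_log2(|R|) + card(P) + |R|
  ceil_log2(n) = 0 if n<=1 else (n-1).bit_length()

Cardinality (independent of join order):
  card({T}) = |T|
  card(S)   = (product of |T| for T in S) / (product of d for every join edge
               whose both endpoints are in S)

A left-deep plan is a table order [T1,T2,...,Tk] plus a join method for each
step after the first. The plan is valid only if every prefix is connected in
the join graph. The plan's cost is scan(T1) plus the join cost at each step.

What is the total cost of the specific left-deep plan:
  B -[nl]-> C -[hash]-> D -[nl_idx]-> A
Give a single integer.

step 1: scan B: cost=60, card=60
step 2: join C via nl
    card(P join C) = 60*250/(25) = 600
    cost = 60 + 60*250 = 15060
step 3: join D via hash
    card(P join D) = 600*60/(60) = 600
    cost = 15060 + 2*60*6 + 600 = 16380
step 4: join A via nl_idx
    card(P join A) = 600*80/(40) = 1200
    cost = 16380 + 600*7 + 1200 = 21780

21780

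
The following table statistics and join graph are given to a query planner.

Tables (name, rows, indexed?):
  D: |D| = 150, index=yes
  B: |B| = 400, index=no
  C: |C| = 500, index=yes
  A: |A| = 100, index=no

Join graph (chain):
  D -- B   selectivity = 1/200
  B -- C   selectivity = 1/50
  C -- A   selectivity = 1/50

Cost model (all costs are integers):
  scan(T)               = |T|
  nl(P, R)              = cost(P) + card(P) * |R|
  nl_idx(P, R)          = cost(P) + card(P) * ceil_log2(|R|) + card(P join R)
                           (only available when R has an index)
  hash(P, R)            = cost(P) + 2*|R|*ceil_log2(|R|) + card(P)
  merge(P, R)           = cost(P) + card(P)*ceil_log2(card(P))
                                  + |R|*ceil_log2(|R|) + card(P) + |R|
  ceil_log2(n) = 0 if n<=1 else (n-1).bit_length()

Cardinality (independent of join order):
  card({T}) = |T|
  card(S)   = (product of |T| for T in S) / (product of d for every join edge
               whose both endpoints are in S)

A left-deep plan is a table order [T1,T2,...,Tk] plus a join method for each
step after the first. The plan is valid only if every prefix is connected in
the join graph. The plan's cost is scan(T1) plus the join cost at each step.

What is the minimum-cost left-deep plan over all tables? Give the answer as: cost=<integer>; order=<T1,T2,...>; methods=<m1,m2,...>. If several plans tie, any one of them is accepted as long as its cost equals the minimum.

Selinger DP (subsets sized 1..n):
  {D}: scan cost=150, card=150
  {B}: scan cost=400, card=400
  {C}: scan cost=500, card=500
  {A}: scan cost=100, card=100
  {BD}: card=300; try (D,hash)→3200, (D,nl_idx)→3900, (B,merge)→5500, (D,merge)→5750, (B,hash)→7500, (B,nl)→60150 …(+1); best=3200 via (D,hash)
  {BC}: card=4000; try (C,nl_idx)→8000, (B,hash)→8200, (C,merge)→9400, (B,merge)→9500, (C,hash)→9800, (C,nl)→200400 …(+1); best=8000 via (C,nl_idx)
  {AC}: card=1000; try (C,nl_idx)→2000, (A,hash)→2400, (C,merge)→5900, (A,merge)→6300, (C,hash)→9200, (C,nl)→50100 …(+1); best=2000 via (C,nl_idx)
  {BCD}: card=3000; try (C,nl_idx)→8900, (C,merge)→11200, (C,hash)→12500, (D,hash)→14400, (D,nl_idx)→43000, (D,merge)→61350 …(+2); best=8900 via (C,nl_idx)
  {ABC}: card=8000; try (B,hash)→10200, (A,hash)→13400, (B,merge)→17000, (A,merge)→60800, (B,nl)→402000, (A,nl)→408000; best=10200 via (B,hash)
  {ABCD}: card=6000; try (A,hash)→13300, (D,hash)→20600, (A,merge)→48700, (D,nl_idx)→80200, (D,merge)→123550, (A,nl)→308900 …(+1); best=13300 via (A,hash)

cost=13300; order=B,D,C,A; methods=hash,nl_idx,hash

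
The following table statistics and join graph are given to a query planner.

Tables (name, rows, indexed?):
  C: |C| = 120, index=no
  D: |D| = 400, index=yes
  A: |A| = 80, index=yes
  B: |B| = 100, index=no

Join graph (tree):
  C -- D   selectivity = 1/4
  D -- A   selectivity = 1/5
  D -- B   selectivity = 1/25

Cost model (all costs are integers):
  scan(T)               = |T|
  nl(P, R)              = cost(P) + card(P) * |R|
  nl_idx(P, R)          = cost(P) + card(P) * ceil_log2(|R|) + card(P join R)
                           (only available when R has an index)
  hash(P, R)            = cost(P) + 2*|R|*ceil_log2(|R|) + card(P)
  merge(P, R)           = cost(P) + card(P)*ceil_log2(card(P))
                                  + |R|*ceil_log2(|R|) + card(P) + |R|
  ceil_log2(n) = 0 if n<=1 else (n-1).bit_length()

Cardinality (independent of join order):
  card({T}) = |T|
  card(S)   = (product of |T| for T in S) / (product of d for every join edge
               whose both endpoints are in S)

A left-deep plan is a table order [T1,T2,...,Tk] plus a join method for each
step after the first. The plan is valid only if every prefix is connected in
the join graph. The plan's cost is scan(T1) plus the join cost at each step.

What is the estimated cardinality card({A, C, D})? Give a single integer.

Tables in S: A(80), C(120), D(400)
Edges inside S: C-D(d=4), D-A(d=5)
numerator = 80 * 120 * 400 = 3840000
denominator = 4 * 5 = 20
card(S) = 3840000 / 20 = 192000

192000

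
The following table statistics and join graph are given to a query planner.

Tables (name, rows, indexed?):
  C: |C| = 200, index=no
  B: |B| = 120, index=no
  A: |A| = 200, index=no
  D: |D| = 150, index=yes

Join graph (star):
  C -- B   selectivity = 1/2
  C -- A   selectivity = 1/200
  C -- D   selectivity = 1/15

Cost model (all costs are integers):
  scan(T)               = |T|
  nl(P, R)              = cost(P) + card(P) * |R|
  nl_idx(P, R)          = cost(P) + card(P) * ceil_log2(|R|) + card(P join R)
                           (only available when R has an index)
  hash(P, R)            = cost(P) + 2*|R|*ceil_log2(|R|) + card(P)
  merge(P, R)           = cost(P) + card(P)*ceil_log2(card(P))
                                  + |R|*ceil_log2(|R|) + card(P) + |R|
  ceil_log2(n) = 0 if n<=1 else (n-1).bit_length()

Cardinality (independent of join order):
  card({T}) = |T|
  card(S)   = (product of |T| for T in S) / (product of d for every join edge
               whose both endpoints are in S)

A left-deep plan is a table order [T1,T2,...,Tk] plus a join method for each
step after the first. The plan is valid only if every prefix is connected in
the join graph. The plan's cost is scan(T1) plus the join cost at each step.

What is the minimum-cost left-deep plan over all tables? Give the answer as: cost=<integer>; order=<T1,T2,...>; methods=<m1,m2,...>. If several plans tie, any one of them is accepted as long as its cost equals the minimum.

Selinger DP (subsets sized 1..n):
  {C}: scan cost=200, card=200
  {B}: scan cost=120, card=120
  {A}: scan cost=200, card=200
  {D}: scan cost=150, card=150
  {BC}: card=12000; try (B,hash)→2080, (C,merge)→2880, (B,merge)→2960, (C,hash)→3440, (C,nl)→24120, (B,nl)→24200; best=2080 via (B,hash)
  {AC}: card=200; try (C,hash)→3600, (A,hash)→3600, (C,merge)→3800, (A,merge)→3800, (C,nl)→40200, (A,nl)→40200; best=3600 via (C,hash)
  {CD}: card=2000; try (D,hash)→2800, (C,merge)→3300, (D,merge)→3350, (C,hash)→3500, (D,nl_idx)→3800, (C,nl)→30150 …(+1); best=2800 via (D,hash)
  {ABC}: card=12000; try (B,hash)→5480, (B,merge)→6360, (A,hash)→17280, (B,nl)→27600, (A,merge)→183880, (A,nl)→2402080; best=5480 via (B,hash)
  {BCD}: card=120000; try (B,hash)→6480, (D,hash)→16480, (B,merge)→27760, (D,merge)→183430, (D,nl_idx)→218080, (B,nl)→242800 …(+1); best=6480 via (B,hash)
  {ACD}: card=2000; try (D,hash)→6200, (D,merge)→6750, (D,nl_idx)→7200, (A,hash)→8000, (A,merge)→28600, (D,nl)→33600 …(+1); best=6200 via (D,hash)
  {ABCD}: card=120000; try (B,hash)→9880, (D,hash)→19880, (B,merge)→31160, (A,hash)→129680, (D,merge)→186830, (D,nl_idx)→221480 …(+4); best=9880 via (B,hash)

cost=9880; order=A,C,D,B; methods=hash,hash,hash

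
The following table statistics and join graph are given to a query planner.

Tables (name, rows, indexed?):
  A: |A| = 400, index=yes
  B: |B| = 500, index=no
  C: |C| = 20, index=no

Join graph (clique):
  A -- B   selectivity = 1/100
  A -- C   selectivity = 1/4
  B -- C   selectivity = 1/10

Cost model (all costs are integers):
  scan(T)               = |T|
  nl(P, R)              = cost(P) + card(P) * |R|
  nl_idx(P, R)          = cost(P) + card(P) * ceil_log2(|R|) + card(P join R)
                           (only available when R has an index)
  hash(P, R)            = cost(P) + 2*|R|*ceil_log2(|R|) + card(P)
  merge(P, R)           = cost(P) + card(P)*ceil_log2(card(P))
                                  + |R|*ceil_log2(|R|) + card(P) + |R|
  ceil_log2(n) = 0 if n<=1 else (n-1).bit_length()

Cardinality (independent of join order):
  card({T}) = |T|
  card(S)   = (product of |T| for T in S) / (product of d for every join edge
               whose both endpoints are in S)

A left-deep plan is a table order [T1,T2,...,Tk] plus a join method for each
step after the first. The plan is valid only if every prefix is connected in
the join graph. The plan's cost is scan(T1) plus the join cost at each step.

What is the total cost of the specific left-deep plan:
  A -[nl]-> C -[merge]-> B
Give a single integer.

37400

step 1: scan A: cost=400, card=400
step 2: join C via nl
    card(P join C) = 400*20/(4) = 2000
    cost = 400 + 400*20 = 8400
step 3: join B via merge
    card(P join B) = 2000*500/(100*10) = 1000
    cost = 8400 + 2000*11 + 500*9 + 2000 + 500 = 37400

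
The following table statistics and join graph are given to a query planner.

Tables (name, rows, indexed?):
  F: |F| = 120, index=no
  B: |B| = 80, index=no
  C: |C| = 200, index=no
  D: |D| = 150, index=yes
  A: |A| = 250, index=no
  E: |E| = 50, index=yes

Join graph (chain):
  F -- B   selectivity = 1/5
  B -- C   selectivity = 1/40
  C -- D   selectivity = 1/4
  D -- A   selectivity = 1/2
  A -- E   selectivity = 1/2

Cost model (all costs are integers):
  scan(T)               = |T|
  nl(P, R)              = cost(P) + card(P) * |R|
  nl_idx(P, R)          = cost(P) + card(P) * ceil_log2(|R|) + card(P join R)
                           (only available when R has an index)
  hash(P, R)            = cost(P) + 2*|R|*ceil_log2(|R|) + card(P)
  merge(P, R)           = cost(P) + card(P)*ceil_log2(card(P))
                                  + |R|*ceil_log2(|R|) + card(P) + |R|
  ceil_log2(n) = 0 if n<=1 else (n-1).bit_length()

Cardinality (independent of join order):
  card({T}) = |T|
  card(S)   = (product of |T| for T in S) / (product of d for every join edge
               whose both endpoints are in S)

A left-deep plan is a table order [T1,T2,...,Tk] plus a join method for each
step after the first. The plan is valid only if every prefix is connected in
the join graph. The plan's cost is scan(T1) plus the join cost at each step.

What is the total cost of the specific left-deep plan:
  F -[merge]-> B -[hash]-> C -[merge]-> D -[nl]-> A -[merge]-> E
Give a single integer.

1305152540

step 1: scan F: cost=120, card=120
step 2: join B via merge
    card(P join B) = 120*80/(5) = 1920
    cost = 120 + 120*7 + 80*7 + 120 + 80 = 1720
step 3: join C via hash
    card(P join C) = 1920*200/(40) = 9600
    cost = 1720 + 2*200*8 + 1920 = 6840
step 4: join D via merge
    card(P join D) = 9600*150/(4) = 360000
    cost = 6840 + 9600*14 + 150*8 + 9600 + 150 = 152190
step 5: join A via nl
    card(P join A) = 360000*250/(2) = 45000000
    cost = 152190 + 360000*250 = 90152190
step 6: join E via merge
    card(P join E) = 45000000*50/(2) = 1125000000
    cost = 90152190 + 45000000*26 + 50*6 + 45000000 + 50 = 1305152540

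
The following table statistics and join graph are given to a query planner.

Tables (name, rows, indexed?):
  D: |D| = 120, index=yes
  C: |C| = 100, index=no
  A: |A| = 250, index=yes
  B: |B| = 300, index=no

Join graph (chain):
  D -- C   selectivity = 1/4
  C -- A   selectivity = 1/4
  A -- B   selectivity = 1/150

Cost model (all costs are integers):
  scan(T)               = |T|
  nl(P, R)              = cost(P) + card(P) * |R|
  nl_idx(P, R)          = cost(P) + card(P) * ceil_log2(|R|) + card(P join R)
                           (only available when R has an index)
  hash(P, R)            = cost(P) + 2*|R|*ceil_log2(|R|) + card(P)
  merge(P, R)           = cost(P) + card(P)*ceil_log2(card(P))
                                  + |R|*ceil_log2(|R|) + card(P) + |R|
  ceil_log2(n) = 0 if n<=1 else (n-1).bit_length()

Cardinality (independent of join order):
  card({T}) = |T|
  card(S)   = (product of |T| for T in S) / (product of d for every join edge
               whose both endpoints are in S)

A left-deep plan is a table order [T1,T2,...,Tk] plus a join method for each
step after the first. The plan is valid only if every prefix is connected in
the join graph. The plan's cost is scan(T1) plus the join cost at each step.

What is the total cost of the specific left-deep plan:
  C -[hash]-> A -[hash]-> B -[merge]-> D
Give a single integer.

step 1: scan C: cost=100, card=100
step 2: join A via hash
    card(P join A) = 100*250/(4) = 6250
    cost = 100 + 2*250*8 + 100 = 4200
step 3: join B via hash
    card(P join B) = 6250*300/(150) = 12500
    cost = 4200 + 2*300*9 + 6250 = 15850
step 4: join D via merge
    card(P join D) = 12500*120/(4) = 375000
    cost = 15850 + 12500*14 + 120*7 + 12500 + 120 = 204310

204310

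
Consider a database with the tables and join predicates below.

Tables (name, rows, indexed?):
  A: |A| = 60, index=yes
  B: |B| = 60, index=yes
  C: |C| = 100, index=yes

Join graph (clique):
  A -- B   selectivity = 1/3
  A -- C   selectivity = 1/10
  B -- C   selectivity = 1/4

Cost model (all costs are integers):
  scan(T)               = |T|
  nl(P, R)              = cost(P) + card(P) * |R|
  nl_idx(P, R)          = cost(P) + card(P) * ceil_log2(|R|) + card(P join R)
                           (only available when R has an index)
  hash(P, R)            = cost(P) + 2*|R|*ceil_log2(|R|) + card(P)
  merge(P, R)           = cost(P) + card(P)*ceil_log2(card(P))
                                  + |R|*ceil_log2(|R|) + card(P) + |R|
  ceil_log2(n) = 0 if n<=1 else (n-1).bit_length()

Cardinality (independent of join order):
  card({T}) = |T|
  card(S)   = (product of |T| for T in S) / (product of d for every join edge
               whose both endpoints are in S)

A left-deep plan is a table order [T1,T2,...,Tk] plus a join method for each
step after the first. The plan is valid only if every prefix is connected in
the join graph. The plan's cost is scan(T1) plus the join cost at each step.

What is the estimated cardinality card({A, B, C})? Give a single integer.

Tables in S: A(60), B(60), C(100)
Edges inside S: A-B(d=3), A-C(d=10), B-C(d=4)
numerator = 60 * 60 * 100 = 360000
denominator = 3 * 10 * 4 = 120
card(S) = 360000 / 120 = 3000

3000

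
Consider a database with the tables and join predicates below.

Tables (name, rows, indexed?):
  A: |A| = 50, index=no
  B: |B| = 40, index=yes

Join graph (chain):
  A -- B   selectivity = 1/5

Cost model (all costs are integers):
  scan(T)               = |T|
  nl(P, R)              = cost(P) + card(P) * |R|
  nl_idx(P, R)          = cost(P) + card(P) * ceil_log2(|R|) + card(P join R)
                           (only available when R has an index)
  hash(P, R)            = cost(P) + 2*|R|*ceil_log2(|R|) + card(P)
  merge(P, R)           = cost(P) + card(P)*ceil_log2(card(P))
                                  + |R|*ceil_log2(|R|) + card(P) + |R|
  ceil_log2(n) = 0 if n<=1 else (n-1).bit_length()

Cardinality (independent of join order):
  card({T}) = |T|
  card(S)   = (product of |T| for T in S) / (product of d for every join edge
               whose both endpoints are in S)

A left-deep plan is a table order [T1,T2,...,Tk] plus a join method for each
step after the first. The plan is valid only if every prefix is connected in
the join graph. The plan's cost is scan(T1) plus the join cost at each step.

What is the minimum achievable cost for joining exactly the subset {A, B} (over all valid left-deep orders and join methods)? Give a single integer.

Selinger DP over subsets of {A,B}:
  {A}: scan cost=50, card=50
  {B}: scan cost=40, card=40
  {AB}: card=400; try (B,hash)→580, (A,merge)→670, (B,merge)→680, (A,hash)→680, (B,nl_idx)→750, (A,nl)→2040 …(+1); best=580 via (B,hash)

580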